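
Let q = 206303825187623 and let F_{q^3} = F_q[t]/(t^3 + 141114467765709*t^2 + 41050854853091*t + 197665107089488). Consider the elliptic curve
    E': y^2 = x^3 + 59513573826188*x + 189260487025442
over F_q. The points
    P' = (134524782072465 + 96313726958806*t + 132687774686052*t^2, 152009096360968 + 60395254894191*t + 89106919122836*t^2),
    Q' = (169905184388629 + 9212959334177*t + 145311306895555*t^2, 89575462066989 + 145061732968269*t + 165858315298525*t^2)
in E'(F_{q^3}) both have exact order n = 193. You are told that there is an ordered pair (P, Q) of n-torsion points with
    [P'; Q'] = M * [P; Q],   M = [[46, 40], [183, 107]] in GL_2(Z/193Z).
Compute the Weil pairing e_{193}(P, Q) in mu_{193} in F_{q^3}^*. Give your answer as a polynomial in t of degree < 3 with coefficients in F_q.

Under M = [[46,40],[183,107]] in GL_2(Z/193), e_{193}(P',Q') = e_{193}(P,Q)^(46*107-40*183 mod 193).
Inverting 111 mod 193: 40. Thus e_{193}(P,Q) = e(P',Q')^{40}.
Double-and-add over 11000001: 8-1 doublings, 3-1 additions; each step l_{T,T}/v_{2T} or l_{T,P'}/v at Q'+S for random S.
Miller gives e_{193}(P',Q') = 4171722396440 + 74245960618437*t + 203149844844424*t^2 in F_{206303825187623^3}.
e_{193}(P,Q) = (4171722396440 + 74245960618437*t + 203149844844424*t^2)^{40} = 80819185387171 + 85575110290571*t + 174763946222828*t^2.

80819185387171 + 85575110290571*t + 174763946222828*t^2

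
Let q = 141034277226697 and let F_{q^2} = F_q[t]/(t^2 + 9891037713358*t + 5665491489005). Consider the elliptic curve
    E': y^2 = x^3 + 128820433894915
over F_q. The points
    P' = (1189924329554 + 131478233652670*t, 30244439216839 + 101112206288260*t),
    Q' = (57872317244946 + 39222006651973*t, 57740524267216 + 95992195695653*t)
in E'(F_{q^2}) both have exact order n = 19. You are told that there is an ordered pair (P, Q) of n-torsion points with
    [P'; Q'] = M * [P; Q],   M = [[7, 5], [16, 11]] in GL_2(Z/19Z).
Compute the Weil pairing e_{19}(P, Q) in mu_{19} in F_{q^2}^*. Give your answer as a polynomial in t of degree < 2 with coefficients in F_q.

135651668951137 + 127141097134836*t

Since e_{19}(P,P)=e_{19}(Q,Q)=1 and e_{19}(Q,P)=e_{19}(P,Q)^{-1}, expanding e_{19}(7*P + 5*Q,16*P + 11*Q) leaves e(P,Q)^det(M).
Inverting 16 mod 19: 6. Thus e_{19}(P,Q) = e(P',Q')^{6}.
5-bit Miller (10011) on E'/F_{141034277226697} with a'=0, b'=128820433894915: accumulate tangent/chord ratios at Q'+S and P'+S'.
The quotient is 11714815240319 + 138667209574417*t.
Hence e(P,Q) = 135651668951137 + 127141097134836*t in F_{141034277226697^2}^*.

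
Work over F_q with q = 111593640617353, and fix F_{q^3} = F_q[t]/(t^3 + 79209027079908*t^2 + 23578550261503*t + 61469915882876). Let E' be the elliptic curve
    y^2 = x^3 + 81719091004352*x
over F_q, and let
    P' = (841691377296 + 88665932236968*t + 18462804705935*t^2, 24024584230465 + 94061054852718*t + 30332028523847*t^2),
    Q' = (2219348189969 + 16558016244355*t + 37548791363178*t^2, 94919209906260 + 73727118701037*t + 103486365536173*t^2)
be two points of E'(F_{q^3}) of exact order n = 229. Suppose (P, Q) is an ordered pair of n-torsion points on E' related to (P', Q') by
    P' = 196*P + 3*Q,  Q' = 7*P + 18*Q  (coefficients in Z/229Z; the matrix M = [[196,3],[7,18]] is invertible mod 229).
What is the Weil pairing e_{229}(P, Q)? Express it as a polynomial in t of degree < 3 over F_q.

14360155579705 + 45484486538354*t + 48287221288943*t^2

Under M = [[196,3],[7,18]] in GL_2(Z/229), e_{229}(P',Q') = e_{229}(P,Q)^(196*18-3*7 mod 229).
196*18 - 3*7 = 3507; reduced mod 229: det = 72, inverse 35.
8-bit Miller (11100101) on E'/F_{111593640617353} with a'=81719091004352, b'=0: accumulate tangent/chord ratios at Q'+S and P'+S'.
So e_{229}(P',Q') = 41780606540286 + 5621729742785*t + 86456470909303*t^2.
(41780606540286 + 5621729742785*t + 86456470909303*t^2)^{35} mod (111593640617353,f) = 14360155579705 + 45484486538354*t + 48287221288943*t^2.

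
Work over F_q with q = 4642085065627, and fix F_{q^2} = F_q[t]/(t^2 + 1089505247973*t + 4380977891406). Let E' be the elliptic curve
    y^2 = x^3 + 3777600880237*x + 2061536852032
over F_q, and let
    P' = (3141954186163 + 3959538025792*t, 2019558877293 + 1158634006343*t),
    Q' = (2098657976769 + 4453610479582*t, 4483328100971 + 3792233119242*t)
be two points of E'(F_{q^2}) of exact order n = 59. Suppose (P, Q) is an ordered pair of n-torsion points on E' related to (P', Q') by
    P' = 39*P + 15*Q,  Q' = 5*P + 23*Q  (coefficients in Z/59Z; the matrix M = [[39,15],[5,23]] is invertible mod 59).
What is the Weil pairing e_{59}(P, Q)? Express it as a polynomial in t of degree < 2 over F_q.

2787384165416 + 1774972766502*t

Since e_{59}(P,P)=e_{59}(Q,Q)=1 and e_{59}(Q,P)=e_{59}(P,Q)^{-1}, expanding e_{59}(39*P + 15*Q,5*P + 23*Q) leaves e(P,Q)^det(M).
Inverting 55 mod 59: 44. Thus e_{59}(P,Q) = e(P',Q')^{44}.
Double-and-add over 111011: 6-1 doublings, 5-1 additions; each step l_{T,T}/v_{2T} or l_{T,P'}/v at Q'+S for random S.
Result: e(P',Q') = 387047877878 + 3582270449857*t.
e_{59}(P,Q) = (387047877878 + 3582270449857*t)^{44} = 2787384165416 + 1774972766502*t.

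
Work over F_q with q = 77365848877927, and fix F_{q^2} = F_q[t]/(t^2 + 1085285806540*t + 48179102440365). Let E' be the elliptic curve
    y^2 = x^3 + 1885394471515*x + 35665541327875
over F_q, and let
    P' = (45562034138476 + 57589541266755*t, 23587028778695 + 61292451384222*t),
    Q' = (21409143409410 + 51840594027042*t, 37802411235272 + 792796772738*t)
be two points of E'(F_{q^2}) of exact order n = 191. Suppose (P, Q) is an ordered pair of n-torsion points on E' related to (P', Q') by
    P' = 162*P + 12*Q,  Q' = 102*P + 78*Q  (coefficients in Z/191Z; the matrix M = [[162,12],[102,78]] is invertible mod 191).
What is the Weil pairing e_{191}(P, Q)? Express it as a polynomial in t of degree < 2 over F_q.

47667660244982 + 76131531343789*t

e_{191} is bilinear + alternating on E[191], so e_{191}(162*P + 12*Q, 102*P + 78*Q) = e_{191}(P,Q)^(162*78-12*102).
Inverting 143 mod 191: 187. Thus e_{191}(P,Q) = e(P',Q')^{187}.
Miller loop for e_{191} over F_{77365848877927^2}: bits of 191 = 10111111; 7 double steps + 6 add steps, l/v at each.
The quotient is 56139589967291 + 72061230005744*t.
Finally e_{191}(P,Q) = 47667660244982 + 76131531343789*t.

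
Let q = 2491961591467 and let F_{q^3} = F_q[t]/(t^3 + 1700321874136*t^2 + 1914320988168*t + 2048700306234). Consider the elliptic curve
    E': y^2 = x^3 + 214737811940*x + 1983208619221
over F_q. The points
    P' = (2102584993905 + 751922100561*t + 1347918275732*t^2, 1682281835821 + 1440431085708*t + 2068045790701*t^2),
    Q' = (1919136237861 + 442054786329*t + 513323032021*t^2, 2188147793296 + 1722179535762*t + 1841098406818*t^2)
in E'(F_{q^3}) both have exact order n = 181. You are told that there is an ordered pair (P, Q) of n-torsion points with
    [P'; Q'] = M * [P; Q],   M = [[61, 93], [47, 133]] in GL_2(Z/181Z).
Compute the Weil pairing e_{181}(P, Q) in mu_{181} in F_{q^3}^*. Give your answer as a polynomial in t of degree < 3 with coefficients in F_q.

90457841389 + 1073534525515*t + 1971940533038*t^2

Alternating bilinearity on E[181] (values in mu_{181} in F_{2491961591467^3}) gives e(P',Q') = e(P,Q)^det(M).
Inverting 122 mod 181: 46. Thus e_{181}(P,Q) = e(P',Q')^{46}.
8-bit Miller (10110101) on E'/F_{2491961591467} with a'=214737811940, b'=1983208619221: accumulate tangent/chord ratios at Q'+S and P'+S'.
Miller gives e_{181}(P',Q') = 692741160213 + 723726370330*t + 789940491312*t^2 in F_{2491961591467^3}.
Finally e_{181}(P,Q) = 90457841389 + 1073534525515*t + 1971940533038*t^2.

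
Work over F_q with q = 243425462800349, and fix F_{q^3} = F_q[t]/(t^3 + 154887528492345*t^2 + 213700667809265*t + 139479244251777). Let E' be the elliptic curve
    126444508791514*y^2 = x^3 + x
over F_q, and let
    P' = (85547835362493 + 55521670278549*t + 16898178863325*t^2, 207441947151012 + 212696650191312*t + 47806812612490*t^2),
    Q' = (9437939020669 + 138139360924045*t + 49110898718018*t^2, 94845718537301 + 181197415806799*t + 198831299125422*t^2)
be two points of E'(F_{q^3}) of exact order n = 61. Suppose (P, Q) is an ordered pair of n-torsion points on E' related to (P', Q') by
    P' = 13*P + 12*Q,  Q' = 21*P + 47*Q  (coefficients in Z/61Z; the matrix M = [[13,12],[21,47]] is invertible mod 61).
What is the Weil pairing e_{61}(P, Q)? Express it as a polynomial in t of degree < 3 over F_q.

111835475673614 + 33783875558343*t + 110458597869672*t^2

The 61-Weil pairing on E[61] over F_{243425462800349} is alternating-bilinear: e_{61}(P',Q') = e_{61}(P,Q)^det(M).
So e_{61}(P,Q) = e_{61}(P',Q')^{26}, since 54*26 = 1 mod 61.
(x,y)|->(62724012166017x,62724012166017y) sends E' to y^2=x^3+20397985177954*x.
Double-and-add over 111101: 6-1 doublings, 5-1 additions; each step l_{T,T}/v_{2T} or l_{T,P'}/v at Q'+S for random S.
So e_{61}(P',Q') = 95448274737333 + 211289121852126*t + 193333417918888*t^2.
Thus e_{61}(P,Q) = 111835475673614 + 33783875558343*t + 110458597869672*t^2.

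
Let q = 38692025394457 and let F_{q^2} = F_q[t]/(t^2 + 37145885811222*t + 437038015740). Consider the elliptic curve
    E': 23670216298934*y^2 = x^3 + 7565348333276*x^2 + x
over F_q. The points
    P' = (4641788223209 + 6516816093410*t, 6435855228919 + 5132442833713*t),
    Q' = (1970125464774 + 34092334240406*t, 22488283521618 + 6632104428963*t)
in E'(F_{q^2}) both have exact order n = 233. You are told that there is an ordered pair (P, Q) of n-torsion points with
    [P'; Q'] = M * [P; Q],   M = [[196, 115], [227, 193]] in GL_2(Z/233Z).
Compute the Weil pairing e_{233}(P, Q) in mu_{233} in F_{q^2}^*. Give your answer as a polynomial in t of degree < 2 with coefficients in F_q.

Under M = [[196,115],[227,193]] in GL_2(Z/233), e_{233}(P',Q') = e_{233}(P,Q)^(196*193-115*227 mod 233).
det M = 196*193 - 115*227 = 11723 = 73 (mod 233); 73^{-1} = 83 (mod 233).
Montgomery->Weierstrass: x_W = 1049890973839*x+10776453914503, y_W=1049890973839*y on F_{38692025394457}; lands on y^2=x^3+13959875728994*x+17616191024585.
8-bit Miller (11101001) on E'/F_{38692025394457} with a'=13959875728994, b'=17616191024585: accumulate tangent/chord ratios at Q'+S and P'+S'.
The quotient is 4579562138102 + 5257532919423*t.
(4579562138102 + 5257532919423*t)^{83} mod (38692025394457,f) = 11693093209962 + 14084464774305*t.

11693093209962 + 14084464774305*t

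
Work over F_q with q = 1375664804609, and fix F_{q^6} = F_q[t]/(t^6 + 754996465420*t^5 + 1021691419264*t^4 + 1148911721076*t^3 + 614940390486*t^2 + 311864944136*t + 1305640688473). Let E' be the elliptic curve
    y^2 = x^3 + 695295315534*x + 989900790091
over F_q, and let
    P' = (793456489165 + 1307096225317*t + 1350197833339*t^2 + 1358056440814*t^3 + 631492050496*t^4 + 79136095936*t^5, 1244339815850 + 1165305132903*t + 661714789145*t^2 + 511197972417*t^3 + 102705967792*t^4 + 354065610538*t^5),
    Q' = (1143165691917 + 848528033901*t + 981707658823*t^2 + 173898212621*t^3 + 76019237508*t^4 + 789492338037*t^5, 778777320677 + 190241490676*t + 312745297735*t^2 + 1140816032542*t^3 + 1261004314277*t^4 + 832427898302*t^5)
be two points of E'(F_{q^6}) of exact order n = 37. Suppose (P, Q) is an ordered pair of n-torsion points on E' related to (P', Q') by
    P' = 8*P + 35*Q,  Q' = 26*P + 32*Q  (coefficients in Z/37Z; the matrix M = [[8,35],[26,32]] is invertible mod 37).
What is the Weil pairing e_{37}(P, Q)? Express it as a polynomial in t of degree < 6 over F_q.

e_{37} is bilinear + alternating on E[37], so e_{37}(8*P + 35*Q, 26*P + 32*Q) = e_{37}(P,Q)^(8*32-35*26).
det(M) mod 37 = 12; its inverse in (Z/37)^* is 34 (check: 12*34 mod 37 = 1).
Run Miller on y^2=x^3+695295315534*x+989900790091 over F_{1375664804609}: ladder 100101 (6 bits); e = f_P(D_Q)/f_Q(D_P).
Miller gives e_{37}(P',Q') = 1326510764553 + 130195704493*t + 984282105597*t^2 + 1244282263450*t^3 + 485272174220*t^4 + 726299696210*t^5 in F_{1375664804609^6}.
Hence e(P,Q) = 173946210133 + 302911540544*t + 400488689037*t^2 + 264839208937*t^3 + 758301242003*t^4 + 1045437404588*t^5 in F_{1375664804609^6}^*.

173946210133 + 302911540544*t + 400488689037*t^2 + 264839208937*t^3 + 758301242003*t^4 + 1045437404588*t^5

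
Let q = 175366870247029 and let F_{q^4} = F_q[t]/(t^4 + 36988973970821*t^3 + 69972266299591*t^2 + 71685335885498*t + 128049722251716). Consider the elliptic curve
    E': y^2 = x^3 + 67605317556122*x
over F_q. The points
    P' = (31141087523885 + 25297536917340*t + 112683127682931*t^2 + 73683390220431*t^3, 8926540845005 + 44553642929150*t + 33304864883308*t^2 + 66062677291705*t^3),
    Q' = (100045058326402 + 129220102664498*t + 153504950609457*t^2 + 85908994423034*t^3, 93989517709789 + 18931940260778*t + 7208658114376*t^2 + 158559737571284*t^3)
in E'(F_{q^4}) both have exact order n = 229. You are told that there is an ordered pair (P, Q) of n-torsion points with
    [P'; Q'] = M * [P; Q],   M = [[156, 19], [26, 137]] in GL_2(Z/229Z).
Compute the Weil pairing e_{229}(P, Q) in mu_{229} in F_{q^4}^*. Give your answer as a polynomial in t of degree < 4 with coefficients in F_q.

90619114680396 + 57948601629513*t + 32572662090976*t^2 + 113438882201786*t^3

Alternating bilinearity on E[229] (values in mu_{229} in F_{175366870247029^4}) gives e(P',Q') = e(P,Q)^det(M).
det M = 156*137 - 19*26 = 20878 = 39 (mod 229); 39^{-1} = 47 (mod 229).
n = 229 = (11100101)_2 (8 bits, wt 5); accumulate f_{229,P'}(Q'+S)/f_{229,P'}(S) along the 7-step ladder.
f_P(D_Q)/f_Q(D_P) = 62539334613830 + 101722224312799*t + 139700596762746*t^2 + 120848845087621*t^3.
e_{229}(P,Q) = (62539334613830 + 101722224312799*t + 139700596762746*t^2 + 120848845087621*t^3)^{47} = 90619114680396 + 57948601629513*t + 32572662090976*t^2 + 113438882201786*t^3.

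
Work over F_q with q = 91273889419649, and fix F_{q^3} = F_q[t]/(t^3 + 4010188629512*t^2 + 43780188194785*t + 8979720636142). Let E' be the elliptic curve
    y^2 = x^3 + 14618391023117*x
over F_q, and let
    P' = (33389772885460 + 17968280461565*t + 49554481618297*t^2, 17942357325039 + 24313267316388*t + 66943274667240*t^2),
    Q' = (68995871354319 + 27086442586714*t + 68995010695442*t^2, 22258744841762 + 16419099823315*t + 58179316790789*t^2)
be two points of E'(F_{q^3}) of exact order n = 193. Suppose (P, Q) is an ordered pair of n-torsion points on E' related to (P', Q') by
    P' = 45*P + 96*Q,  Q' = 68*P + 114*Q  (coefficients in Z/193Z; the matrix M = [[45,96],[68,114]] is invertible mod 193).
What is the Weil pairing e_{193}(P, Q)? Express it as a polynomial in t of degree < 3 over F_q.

30047364993173 + 45560553645173*t + 2879619061434*t^2

Alternating bilinearity on E[193] (values in mu_{193} in F_{91273889419649^3}) gives e(P',Q') = e(P,Q)^det(M).
Inverting 146 mod 193: 78. Thus e_{193}(P,Q) = e(P',Q')^{78}.
Double-and-add over 11000001: 8-1 doublings, 3-1 additions; each step l_{T,T}/v_{2T} or l_{T,P'}/v at Q'+S for random S.
Miller gives e_{193}(P',Q') = 41437970009290 + 78650534801744*t + 70812506026013*t^2 in F_{91273889419649^3}.
(41437970009290 + 78650534801744*t + 70812506026013*t^2)^{78} mod (91273889419649,f) = 30047364993173 + 45560553645173*t + 2879619061434*t^2.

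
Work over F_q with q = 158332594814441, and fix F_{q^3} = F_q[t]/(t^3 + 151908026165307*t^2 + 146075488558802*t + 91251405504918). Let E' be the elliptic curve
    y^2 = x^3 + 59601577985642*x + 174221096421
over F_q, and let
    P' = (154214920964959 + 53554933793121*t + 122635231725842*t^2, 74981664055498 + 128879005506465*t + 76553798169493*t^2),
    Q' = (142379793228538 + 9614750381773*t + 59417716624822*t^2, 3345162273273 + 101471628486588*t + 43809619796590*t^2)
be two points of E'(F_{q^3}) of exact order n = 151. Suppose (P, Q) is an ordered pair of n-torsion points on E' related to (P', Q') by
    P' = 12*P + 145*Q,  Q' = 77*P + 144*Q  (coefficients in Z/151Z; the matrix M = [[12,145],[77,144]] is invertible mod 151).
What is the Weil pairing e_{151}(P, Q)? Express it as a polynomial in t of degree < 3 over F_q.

131495060026226 + 112548818514796*t + 132408389752863*t^2

Since e_{151}(P,P)=e_{151}(Q,Q)=1 and e_{151}(Q,P)=e_{151}(P,Q)^{-1}, expanding e_{151}(12*P + 145*Q,77*P + 144*Q) leaves e(P,Q)^det(M).
Inverting 76 mod 151: 2. Thus e_{151}(P,Q) = e(P',Q')^{2}.
Run Miller on y^2=x^3+59601577985642*x+174221096421 over F_{158332594814441}: ladder 10010111 (8 bits); e = f_P(D_Q)/f_Q(D_P).
Miller gives e_{151}(P',Q') = 150268679875111 + 57996616539331*t + 23333403522325*t^2 in F_{158332594814441^3}.
Hence e(P,Q) = 131495060026226 + 112548818514796*t + 132408389752863*t^2 in F_{158332594814441^3}^*.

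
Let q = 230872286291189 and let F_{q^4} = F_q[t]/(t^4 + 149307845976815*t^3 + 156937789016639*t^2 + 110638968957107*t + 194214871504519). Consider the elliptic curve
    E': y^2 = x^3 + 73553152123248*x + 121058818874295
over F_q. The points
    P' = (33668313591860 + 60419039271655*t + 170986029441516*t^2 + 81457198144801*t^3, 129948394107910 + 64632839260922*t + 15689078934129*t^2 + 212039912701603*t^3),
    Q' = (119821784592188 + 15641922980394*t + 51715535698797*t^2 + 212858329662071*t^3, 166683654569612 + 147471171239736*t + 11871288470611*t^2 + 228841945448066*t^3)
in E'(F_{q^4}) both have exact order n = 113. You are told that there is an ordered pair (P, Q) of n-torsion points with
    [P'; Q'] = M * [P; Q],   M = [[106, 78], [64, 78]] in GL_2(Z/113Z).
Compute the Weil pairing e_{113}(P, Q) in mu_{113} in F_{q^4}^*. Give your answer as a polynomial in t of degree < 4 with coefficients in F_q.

196340251797575 + 70512973066533*t + 76984783229119*t^2 + 144006278375380*t^3

The 113-Weil pairing on E[113] over F_{230872286291189} is alternating-bilinear: e_{113}(P',Q') = e_{113}(P,Q)^det(M).
det(M) mod 113 = 112; its inverse in (Z/113)^* is 112 (check: 112*112 mod 113 = 1).
Build f_{113,P'} and f_{113,Q'} via the 7-bit ladder of 113=1110001_2; evaluate at shifted divisors; quotient in F_{230872286291189^4}.
The quotient is 32430541612853 + 158774386635332*t + 34160825881037*t^2 + 201772675917942*t^3.
Thus e_{113}(P,Q) = 196340251797575 + 70512973066533*t + 76984783229119*t^2 + 144006278375380*t^3.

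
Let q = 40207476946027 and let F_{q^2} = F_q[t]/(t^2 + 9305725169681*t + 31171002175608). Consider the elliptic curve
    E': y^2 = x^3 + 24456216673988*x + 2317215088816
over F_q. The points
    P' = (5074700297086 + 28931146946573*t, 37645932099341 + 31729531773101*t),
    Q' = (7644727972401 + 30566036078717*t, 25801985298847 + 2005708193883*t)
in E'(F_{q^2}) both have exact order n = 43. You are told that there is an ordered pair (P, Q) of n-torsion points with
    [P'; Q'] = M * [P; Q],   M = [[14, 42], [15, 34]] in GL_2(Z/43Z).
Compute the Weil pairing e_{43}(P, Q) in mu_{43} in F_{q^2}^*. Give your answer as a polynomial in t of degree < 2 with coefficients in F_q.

e_{43} is bilinear + alternating on E[43], so e_{43}(14*P + 42*Q, 15*P + 34*Q) = e_{43}(P,Q)^(14*34-42*15).
Inverting 18 mod 43: 12. Thus e_{43}(P,Q) = e(P',Q')^{12}.
n = 43 = (101011)_2 (6 bits, wt 4); accumulate f_{43,P'}(Q'+S)/f_{43,P'}(S) along the 5-step ladder.
Result: e(P',Q') = 19776765068819 + 25621212368757*t.
Raise to 12: e(P,Q) = 16696852703726 + 25383823389438*t in mu_{43}.

16696852703726 + 25383823389438*t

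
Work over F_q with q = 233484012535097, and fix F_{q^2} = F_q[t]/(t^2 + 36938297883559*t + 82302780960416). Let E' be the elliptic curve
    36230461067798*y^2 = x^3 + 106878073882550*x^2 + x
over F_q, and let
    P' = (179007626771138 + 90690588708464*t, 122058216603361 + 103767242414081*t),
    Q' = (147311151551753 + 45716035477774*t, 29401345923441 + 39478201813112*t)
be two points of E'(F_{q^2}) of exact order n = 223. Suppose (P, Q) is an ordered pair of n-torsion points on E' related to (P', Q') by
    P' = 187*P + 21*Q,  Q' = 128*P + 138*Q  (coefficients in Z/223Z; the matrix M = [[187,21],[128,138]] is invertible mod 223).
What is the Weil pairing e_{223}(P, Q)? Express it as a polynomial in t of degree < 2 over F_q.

211269447556474 + 129241710982319*t

Under M = [[187,21],[128,138]] in GL_2(Z/223), e_{223}(P',Q') = e_{223}(P,Q)^(187*138-21*128 mod 223).
187*138 - 21*128 = 23118; reduced mod 223: det = 149, inverse 3.
Undo Montgomery via alpha=181612305671048, beta=79892123890059: (a',b')=(54654172703328,193066000062336) over F_{233484012535097}.
Build f_{223,P'} and f_{223,Q'} via the 8-bit ladder of 223=11011111_2; evaluate at shifted divisors; quotient in F_{233484012535097^2}.
Miller gives e_{223}(P',Q') = 193991311953108 + 109012084662105*t in F_{233484012535097^2}.
(193991311953108 + 109012084662105*t)^{3} mod (233484012535097,f) = 211269447556474 + 129241710982319*t.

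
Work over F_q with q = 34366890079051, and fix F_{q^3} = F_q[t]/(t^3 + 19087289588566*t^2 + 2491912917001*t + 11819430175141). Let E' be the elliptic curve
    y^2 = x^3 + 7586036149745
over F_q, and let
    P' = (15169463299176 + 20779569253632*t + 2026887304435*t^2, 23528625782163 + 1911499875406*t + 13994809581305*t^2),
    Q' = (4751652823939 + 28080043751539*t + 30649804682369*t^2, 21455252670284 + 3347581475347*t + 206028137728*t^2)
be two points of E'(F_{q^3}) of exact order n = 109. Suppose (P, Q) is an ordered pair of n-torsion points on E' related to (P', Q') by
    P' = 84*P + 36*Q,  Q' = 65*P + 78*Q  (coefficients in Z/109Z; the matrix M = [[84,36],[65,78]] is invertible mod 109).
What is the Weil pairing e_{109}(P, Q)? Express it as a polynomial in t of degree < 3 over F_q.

e_{109} is bilinear + alternating on E[109], so e_{109}(84*P + 36*Q, 65*P + 78*Q) = e_{109}(P,Q)^(84*78-36*65).
Inverting 70 mod 109: 95. Thus e_{109}(P,Q) = e(P',Q')^{95}.
Build f_{109,P'} and f_{109,Q'} via the 7-bit ladder of 109=1101101_2; evaluate at shifted divisors; quotient in F_{34366890079051^3}.
e_{109}(P',Q') = 871343719432 + 30870083720028*t + 26794845271903*t^2.
e_{109}(P,Q) = (871343719432 + 30870083720028*t + 26794845271903*t^2)^{95} = 9901953357060 + 34276606844471*t + 3283111328302*t^2.

9901953357060 + 34276606844471*t + 3283111328302*t^2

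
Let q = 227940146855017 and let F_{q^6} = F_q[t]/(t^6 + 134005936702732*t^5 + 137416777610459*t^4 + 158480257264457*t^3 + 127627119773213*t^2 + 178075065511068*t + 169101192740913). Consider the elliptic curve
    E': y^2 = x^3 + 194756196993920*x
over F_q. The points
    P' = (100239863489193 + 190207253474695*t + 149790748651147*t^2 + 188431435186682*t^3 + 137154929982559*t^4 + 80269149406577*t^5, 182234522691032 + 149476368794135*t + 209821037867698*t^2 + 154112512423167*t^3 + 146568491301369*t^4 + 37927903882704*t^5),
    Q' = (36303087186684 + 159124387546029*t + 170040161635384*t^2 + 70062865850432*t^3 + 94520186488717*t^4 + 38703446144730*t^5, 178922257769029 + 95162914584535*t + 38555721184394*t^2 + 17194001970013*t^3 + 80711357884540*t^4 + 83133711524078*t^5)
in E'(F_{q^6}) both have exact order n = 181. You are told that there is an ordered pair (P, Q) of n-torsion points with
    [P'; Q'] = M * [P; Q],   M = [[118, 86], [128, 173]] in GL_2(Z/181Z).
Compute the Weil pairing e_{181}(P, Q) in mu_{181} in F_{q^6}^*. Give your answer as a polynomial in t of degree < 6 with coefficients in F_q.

Since e_{181}(P,P)=e_{181}(Q,Q)=1 and e_{181}(Q,P)=e_{181}(P,Q)^{-1}, expanding e_{181}(118*P + 86*Q,128*P + 173*Q) leaves e(P,Q)^det(M).
det M = 118*173 - 86*128 = 9406 = 175 (mod 181); 175^{-1} = 30 (mod 181).
Build f_{181,P'} and f_{181,Q'} via the 8-bit ladder of 181=10110101_2; evaluate at shifted divisors; quotient in F_{227940146855017^6}.
The quotient is 13922798795329 + 118114294645506*t + 192088096394607*t^2 + 60178962680926*t^3 + 210311090021193*t^4 + 113368707587692*t^5.
Finally e_{181}(P,Q) = 56965581785159 + 169761597338426*t + 125796821026578*t^2 + 29571194575625*t^3 + 211127219823989*t^4 + 144633051756300*t^5.

56965581785159 + 169761597338426*t + 125796821026578*t^2 + 29571194575625*t^3 + 211127219823989*t^4 + 144633051756300*t^5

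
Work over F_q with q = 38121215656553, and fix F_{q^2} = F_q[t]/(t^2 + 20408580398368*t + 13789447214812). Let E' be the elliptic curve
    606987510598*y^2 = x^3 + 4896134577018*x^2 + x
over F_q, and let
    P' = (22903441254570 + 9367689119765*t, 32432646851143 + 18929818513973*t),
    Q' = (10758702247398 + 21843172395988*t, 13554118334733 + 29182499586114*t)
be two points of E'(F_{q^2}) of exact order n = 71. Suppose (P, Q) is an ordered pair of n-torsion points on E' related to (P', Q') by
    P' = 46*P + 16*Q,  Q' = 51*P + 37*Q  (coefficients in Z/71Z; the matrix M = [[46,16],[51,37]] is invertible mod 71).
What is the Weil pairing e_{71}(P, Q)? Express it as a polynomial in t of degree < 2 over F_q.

Alternating bilinearity on E[71] (values in mu_{71} in F_{38121215656553^2}) gives e(P',Q') = e(P,Q)^det(M).
So e_{71}(P,Q) = e_{71}(P',Q')^{23}, since 34*23 = 1 mod 71.
Undo Montgomery via alpha=28834587500700, beta=17675393094937: (a',b')=(7315530246714,13874272648982) over F_{38121215656553}.
Build f_{71,P'} and f_{71,Q'} via the 7-bit ladder of 71=1000111_2; evaluate at shifted divisors; quotient in F_{38121215656553^2}.
Result: e(P',Q') = 26077044247805 + 31105242550677*t.
Hence e(P,Q) = 27210047305754 + 346761150861*t in F_{38121215656553^2}^*.

27210047305754 + 346761150861*t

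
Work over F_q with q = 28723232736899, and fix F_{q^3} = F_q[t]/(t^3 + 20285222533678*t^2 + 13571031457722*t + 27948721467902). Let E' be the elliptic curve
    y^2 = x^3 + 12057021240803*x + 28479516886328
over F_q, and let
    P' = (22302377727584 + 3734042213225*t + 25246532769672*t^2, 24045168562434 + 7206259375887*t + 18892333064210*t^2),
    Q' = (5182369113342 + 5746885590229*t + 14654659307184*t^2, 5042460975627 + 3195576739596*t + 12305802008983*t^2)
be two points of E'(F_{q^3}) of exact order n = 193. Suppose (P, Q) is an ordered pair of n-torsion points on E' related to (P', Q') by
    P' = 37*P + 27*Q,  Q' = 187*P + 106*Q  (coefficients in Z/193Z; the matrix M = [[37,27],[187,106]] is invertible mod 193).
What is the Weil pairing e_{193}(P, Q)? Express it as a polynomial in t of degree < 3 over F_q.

12441874021340 + 2681331873702*t + 14988579630910*t^2

The 193-Weil pairing on E[193] over F_{28723232736899} is alternating-bilinear: e_{193}(P',Q') = e_{193}(P,Q)^det(M).
det(M) mod 193 = 31; its inverse in (Z/193)^* is 137 (check: 31*137 mod 193 = 1).
Build f_{193,P'} and f_{193,Q'} via the 8-bit ladder of 193=11000001_2; evaluate at shifted divisors; quotient in F_{28723232736899^3}.
Result: e(P',Q') = 1630542123503 + 21268763317919*t + 2378995202555*t^2.
e_{193}(P,Q) = (1630542123503 + 21268763317919*t + 2378995202555*t^2)^{137} = 12441874021340 + 2681331873702*t + 14988579630910*t^2.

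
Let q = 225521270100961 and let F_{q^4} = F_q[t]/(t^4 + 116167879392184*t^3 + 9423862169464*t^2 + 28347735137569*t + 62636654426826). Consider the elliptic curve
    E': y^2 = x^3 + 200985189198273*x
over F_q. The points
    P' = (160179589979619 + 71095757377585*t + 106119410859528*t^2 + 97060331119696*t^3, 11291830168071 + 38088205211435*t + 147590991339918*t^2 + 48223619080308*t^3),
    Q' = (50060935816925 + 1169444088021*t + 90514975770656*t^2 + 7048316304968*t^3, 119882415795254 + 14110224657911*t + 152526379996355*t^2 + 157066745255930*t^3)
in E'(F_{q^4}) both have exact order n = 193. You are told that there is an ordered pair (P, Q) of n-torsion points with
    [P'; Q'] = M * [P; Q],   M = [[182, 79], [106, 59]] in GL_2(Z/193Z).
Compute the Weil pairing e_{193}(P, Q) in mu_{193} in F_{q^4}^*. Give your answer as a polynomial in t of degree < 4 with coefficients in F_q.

e_{193} is bilinear + alternating on E[193], so e_{193}(182*P + 79*Q, 106*P + 59*Q) = e_{193}(P,Q)^(182*59-79*106).
Hence e(P,Q) = e(P',Q')^{189} where 189 = 48^{-1} mod 193.
Run Miller on y^2=x^3+200985189198273*x over F_{225521270100961}: ladder 11000001 (8 bits); e = f_P(D_Q)/f_Q(D_P).
Result: e(P',Q') = 113468596545049 + 70237146803031*t + 117075583691798*t^2 + 185397825267414*t^3.
Thus e_{193}(P,Q) = 170256363766355 + 50003479610475*t + 141780720931986*t^2 + 112095894735478*t^3.

170256363766355 + 50003479610475*t + 141780720931986*t^2 + 112095894735478*t^3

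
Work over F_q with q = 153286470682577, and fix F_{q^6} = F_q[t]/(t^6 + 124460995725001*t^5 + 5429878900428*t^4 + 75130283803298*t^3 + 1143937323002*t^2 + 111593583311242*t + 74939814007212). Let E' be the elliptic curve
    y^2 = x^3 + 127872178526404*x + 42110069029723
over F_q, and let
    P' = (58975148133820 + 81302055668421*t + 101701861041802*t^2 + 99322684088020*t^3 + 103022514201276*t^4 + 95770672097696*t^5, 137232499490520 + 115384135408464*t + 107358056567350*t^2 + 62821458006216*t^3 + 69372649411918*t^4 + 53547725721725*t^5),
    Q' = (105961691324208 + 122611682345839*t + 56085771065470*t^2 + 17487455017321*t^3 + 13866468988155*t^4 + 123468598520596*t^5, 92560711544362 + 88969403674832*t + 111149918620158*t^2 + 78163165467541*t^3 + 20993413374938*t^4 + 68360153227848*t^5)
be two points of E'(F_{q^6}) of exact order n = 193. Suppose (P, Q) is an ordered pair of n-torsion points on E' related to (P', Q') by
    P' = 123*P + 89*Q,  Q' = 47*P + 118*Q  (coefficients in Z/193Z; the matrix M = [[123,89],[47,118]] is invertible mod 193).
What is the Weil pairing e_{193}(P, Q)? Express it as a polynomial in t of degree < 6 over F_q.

71509552615163 + 111502751362473*t + 132978593119936*t^2 + 79266466270938*t^3 + 92662669888625*t^4 + 37915763281440*t^5

e_{193}(aP+bQ,cP+dQ) = e_{193}(P,Q)^(ad-bc); with (a,b,c,d)=(123,89,47,118) this gives the det-193 law.
Inverting 102 mod 193: 123. Thus e_{193}(P,Q) = e(P',Q')^{123}.
Miller loop for e_{193} over F_{153286470682577^6}: bits of 193 = 11000001; 7 double steps + 2 add steps, l/v at each.
So e_{193}(P',Q') = 45633892686288 + 29627323675673*t + 111500173145610*t^2 + 41078757266713*t^3 + 80981645552239*t^4 + 92544544025376*t^5.
e_{193}(P,Q) = (45633892686288 + 29627323675673*t + 111500173145610*t^2 + 41078757266713*t^3 + 80981645552239*t^4 + 92544544025376*t^5)^{123} = 71509552615163 + 111502751362473*t + 132978593119936*t^2 + 79266466270938*t^3 + 92662669888625*t^4 + 37915763281440*t^5.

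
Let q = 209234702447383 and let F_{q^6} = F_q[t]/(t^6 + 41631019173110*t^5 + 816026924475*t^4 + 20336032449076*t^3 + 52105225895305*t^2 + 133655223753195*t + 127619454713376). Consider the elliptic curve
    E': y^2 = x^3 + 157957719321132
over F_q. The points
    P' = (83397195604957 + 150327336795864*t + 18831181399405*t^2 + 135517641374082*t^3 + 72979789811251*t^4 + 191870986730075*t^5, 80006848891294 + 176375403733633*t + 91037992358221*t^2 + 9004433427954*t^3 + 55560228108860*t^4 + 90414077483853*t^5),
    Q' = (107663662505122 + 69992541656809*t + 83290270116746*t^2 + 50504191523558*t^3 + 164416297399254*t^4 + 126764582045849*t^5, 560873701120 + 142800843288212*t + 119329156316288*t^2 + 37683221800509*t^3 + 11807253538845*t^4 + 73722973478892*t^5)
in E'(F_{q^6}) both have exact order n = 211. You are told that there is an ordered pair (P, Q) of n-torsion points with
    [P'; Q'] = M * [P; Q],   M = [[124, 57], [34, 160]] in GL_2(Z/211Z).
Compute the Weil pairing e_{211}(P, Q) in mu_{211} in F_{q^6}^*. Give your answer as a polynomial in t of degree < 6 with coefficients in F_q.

e_{211} is bilinear + alternating on E[211], so e_{211}(124*P + 57*Q, 34*P + 160*Q) = e_{211}(P,Q)^(124*160-57*34).
So e_{211}(P,Q) = e_{211}(P',Q')^{179}, since 178*179 = 1 mod 211.
n = 211 = (11010011)_2 (8 bits, wt 5); accumulate f_{211,P'}(Q'+S)/f_{211,P'}(S) along the 7-step ladder.
Result: e(P',Q') = 131105419982830 + 191651081159084*t + 178908108309557*t^2 + 23503588116623*t^3 + 9036632796105*t^4 + 131392917272250*t^5.
Finally e_{211}(P,Q) = 121639182462321 + 180867623377640*t + 8703162487803*t^2 + 9606633233213*t^3 + 181551802803419*t^4 + 202396473876698*t^5.

121639182462321 + 180867623377640*t + 8703162487803*t^2 + 9606633233213*t^3 + 181551802803419*t^4 + 202396473876698*t^5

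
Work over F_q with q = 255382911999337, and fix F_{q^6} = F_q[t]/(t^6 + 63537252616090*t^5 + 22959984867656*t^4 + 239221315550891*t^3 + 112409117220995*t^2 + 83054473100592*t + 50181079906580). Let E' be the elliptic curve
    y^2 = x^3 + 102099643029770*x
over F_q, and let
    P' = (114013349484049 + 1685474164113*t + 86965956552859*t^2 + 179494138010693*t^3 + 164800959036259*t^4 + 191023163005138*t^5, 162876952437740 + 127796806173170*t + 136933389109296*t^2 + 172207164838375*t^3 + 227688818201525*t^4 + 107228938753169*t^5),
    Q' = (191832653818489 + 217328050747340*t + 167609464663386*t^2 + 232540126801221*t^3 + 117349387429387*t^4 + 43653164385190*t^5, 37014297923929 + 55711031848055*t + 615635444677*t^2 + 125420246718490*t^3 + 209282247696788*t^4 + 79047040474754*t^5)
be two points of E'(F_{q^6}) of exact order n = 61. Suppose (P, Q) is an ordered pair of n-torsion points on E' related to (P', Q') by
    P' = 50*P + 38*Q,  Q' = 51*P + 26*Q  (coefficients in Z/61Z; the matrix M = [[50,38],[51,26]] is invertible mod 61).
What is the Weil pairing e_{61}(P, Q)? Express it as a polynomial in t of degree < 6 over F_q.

Alternating bilinearity on E[61] (values in mu_{61} in F_{255382911999337^6}) gives e(P',Q') = e(P,Q)^det(M).
det M = 50*26 - 38*51 = -638 = 33 (mod 61); 33^{-1} = 37 (mod 61).
Double-and-add over 111101: 6-1 doublings, 5-1 additions; each step l_{T,T}/v_{2T} or l_{T,P'}/v at Q'+S for random S.
So e_{61}(P',Q') = 16412268231811 + 173502288318421*t + 85400323704771*t^2 + 88291603444902*t^3 + 170692516617037*t^4 + 170452460478437*t^5.
Thus e_{61}(P,Q) = 210436698162091 + 199794725920127*t + 21310237319946*t^2 + 59075013168*t^3 + 24968602528669*t^4 + 65612186824834*t^5.

210436698162091 + 199794725920127*t + 21310237319946*t^2 + 59075013168*t^3 + 24968602528669*t^4 + 65612186824834*t^5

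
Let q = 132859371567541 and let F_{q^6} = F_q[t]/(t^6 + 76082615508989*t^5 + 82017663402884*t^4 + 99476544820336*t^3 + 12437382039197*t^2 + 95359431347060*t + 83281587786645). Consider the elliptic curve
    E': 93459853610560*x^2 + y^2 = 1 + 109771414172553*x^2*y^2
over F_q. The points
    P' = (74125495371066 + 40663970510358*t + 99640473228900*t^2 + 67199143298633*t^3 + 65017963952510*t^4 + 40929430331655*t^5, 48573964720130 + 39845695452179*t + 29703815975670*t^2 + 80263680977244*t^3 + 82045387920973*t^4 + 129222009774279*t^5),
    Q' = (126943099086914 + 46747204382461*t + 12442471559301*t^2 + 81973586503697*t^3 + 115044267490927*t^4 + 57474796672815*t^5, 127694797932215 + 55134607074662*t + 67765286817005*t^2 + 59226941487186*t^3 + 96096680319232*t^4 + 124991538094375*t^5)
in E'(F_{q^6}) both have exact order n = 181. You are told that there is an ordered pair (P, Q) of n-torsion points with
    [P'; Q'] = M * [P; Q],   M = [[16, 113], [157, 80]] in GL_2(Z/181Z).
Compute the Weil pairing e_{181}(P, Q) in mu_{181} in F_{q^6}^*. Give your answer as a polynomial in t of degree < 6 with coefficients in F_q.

e_{181}(aP+bQ,cP+dQ) = e_{181}(P,Q)^(ad-bc); with (a,b,c,d)=(16,113,157,80) this gives the det-181 law.
det(M) mod 181 = 10; its inverse in (Z/181)^* is 163 (check: 10*163 mod 181 = 1).
Edwards->Montgomery: u=(1+y)/(1-y), v=u/x -> 2768795935522v^2=u^3+27907978482899u^2+u; then x_W=29136952751387u+11728649369262: y^2=x^3+73245691959937*x+78122071241800.
n = 181 = (10110101)_2 (8 bits, wt 5); accumulate f_{181,P'}(Q'+S)/f_{181,P'}(S) along the 7-step ladder.
Miller gives e_{181}(P',Q') = 90386087219219 + 88024605448462*t + 16187948300573*t^2 + 40839540746995*t^3 + 26775869045532*t^4 + 95329008652843*t^5 in F_{132859371567541^6}.
Hence e(P,Q) = 79792247227877 + 67248498216546*t + 63113406720211*t^2 + 9363810398664*t^3 + 35788248563950*t^4 + 15635330082931*t^5 in F_{132859371567541^6}^*.

79792247227877 + 67248498216546*t + 63113406720211*t^2 + 9363810398664*t^3 + 35788248563950*t^4 + 15635330082931*t^5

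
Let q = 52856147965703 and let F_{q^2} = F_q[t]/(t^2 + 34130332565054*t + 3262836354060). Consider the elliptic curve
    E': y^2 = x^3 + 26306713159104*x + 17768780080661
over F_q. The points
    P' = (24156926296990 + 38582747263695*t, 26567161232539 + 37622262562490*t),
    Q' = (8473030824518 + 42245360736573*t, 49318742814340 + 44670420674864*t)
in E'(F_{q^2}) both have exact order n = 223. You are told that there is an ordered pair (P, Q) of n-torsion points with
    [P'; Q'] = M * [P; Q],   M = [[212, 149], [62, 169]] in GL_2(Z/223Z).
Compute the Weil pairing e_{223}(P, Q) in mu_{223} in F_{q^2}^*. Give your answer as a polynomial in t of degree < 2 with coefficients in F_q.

Under M = [[212,149],[62,169]] in GL_2(Z/223), e_{223}(P',Q') = e_{223}(P,Q)^(212*169-149*62 mod 223).
212*169 - 149*62 = 26590; reduced mod 223: det = 53, inverse 101.
Double-and-add over 11011111: 8-1 doublings, 7-1 additions; each step l_{T,T}/v_{2T} or l_{T,P'}/v at Q'+S for random S.
Result: e(P',Q') = 51568354258051 + 1418034682649*t.
Raise to 101: e(P,Q) = 1389181100162 + 11332379026165*t in mu_{223}.

1389181100162 + 11332379026165*t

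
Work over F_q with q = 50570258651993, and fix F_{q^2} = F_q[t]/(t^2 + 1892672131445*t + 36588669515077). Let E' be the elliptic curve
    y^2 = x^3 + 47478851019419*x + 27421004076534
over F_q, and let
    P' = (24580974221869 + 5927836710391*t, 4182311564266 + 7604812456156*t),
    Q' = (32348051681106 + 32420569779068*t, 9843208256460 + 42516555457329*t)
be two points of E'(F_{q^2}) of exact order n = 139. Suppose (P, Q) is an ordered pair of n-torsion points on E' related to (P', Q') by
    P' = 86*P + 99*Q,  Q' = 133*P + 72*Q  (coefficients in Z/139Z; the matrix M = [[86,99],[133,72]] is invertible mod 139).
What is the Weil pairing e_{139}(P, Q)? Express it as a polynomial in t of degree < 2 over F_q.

45563971619240 + 8822192743338*t

Since e_{139}(P,P)=e_{139}(Q,Q)=1 and e_{139}(Q,P)=e_{139}(P,Q)^{-1}, expanding e_{139}(86*P + 99*Q,133*P + 72*Q) leaves e(P,Q)^det(M).
Inverting 114 mod 139: 50. Thus e_{139}(P,Q) = e(P',Q')^{50}.
Double-and-add over 10001011: 8-1 doublings, 4-1 additions; each step l_{T,T}/v_{2T} or l_{T,P'}/v at Q'+S for random S.
e_{139}(P',Q') = 37210722057266 + 12846407412227*t.
Thus e_{139}(P,Q) = 45563971619240 + 8822192743338*t.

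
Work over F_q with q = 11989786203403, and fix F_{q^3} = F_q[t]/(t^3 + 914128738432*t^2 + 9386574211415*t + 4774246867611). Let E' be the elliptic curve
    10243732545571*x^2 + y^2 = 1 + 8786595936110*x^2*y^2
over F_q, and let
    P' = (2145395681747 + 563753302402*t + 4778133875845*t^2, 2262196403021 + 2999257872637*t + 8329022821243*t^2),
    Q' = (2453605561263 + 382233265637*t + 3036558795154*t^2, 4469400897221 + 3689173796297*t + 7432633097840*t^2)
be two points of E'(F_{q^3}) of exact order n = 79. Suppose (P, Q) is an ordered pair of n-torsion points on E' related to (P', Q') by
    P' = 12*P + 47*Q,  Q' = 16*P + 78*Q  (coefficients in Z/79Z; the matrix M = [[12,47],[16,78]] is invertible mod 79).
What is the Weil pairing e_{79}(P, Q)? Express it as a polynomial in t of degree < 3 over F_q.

10200263700810 + 4824104836955*t + 5912220441119*t^2

Alternating bilinearity on E[79] (values in mu_{79} in F_{11989786203403^3}) gives e(P',Q') = e(P,Q)^det(M).
det(M) mod 79 = 26; its inverse in (Z/79)^* is 76 (check: 26*76 mod 79 = 1).
Edwards a_E,d_E -> Montgomery A=176244271906,B=11505908420295 -> Weierstrass 4578799351157,2816426671030 via alpha=9166614515315,beta=3361730703216.
Miller loop for e_{79} over F_{11989786203403^3}: bits of 79 = 1001111; 6 double steps + 4 add steps, l/v at each.
e_{79}(P',Q') = 8331612829964 + 8934959150073*t + 718676892555*t^2.
Raise to 76: e(P,Q) = 10200263700810 + 4824104836955*t + 5912220441119*t^2 in mu_{79}.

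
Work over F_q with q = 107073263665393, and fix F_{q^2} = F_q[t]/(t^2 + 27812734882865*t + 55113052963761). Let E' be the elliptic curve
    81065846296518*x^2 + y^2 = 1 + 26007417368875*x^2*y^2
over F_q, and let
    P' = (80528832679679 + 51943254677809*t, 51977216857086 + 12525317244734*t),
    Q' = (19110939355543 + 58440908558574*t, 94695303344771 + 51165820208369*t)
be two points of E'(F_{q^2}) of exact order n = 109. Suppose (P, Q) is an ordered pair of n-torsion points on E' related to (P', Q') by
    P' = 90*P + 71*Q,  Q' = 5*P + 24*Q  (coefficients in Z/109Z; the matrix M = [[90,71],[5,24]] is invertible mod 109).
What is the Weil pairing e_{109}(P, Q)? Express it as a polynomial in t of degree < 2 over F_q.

Under M = [[90,71],[5,24]] in GL_2(Z/109), e_{109}(P',Q') = e_{109}(P,Q)^(90*24-71*5 mod 109).
Inverting 61 mod 109: 84. Thus e_{109}(P,Q) = e(P',Q')^{84}.
Map (x,y)_Ed via u=(1+y)/(1-y), v=(1+y)/((1-y)x) to Montgomery A=0,B=28325529439228; then to (a',b')=(3047823530208,0).
Miller loop for e_{109} over F_{107073263665393^2}: bits of 109 = 1101101; 6 double steps + 4 add steps, l/v at each.
e_{109}(P',Q') = 104506635525429 + 53176613346177*t.
Thus e_{109}(P,Q) = 83034567616375 + 103573955514459*t.

83034567616375 + 103573955514459*t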